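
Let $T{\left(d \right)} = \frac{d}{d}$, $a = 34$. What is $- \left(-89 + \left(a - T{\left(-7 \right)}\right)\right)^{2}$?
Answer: $-3136$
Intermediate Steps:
$T{\left(d \right)} = 1$
$- \left(-89 + \left(a - T{\left(-7 \right)}\right)\right)^{2} = - \left(-89 + \left(34 - 1\right)\right)^{2} = - \left(-89 + 33\right)^{2} = - \left(-56\right)^{2} = \left(-1\right) 3136 = -3136$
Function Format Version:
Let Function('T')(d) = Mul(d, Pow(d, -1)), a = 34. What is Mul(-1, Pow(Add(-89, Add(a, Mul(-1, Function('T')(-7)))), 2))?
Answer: -3136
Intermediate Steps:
Function('T')(d) = 1
Mul(-1, Pow(Add(-89, Add(a, Mul(-1, Function('T')(-7)))), 2)) = Mul(-1, Pow(Add(-89, Add(34, Mul(-1, 1))), 2)) = Mul(-1, Pow(Add(-89, Add(34, -1)), 2)) = Mul(-1, Pow(Add(-89, 33), 2)) = Mul(-1, Pow(-56, 2)) = Mul(-1, 3136) = -3136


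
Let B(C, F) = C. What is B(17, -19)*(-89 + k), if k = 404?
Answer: 5355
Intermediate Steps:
B(17, -19)*(-89 + k) = 17*(-89 + 404) = 17*315 = 5355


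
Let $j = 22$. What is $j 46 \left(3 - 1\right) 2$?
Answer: $4048$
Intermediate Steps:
$j 46 \left(3 - 1\right) 2 = 22 \cdot 46 \left(3 - 1\right) 2 = 1012 \cdot 2 \cdot 2 = 1012 \cdot 4 = 4048$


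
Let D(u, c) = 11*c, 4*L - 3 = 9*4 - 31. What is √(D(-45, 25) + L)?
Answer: √277 ≈ 16.643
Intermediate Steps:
L = 2 (L = ¾ + (9*4 - 31)/4 = ¾ + (36 - 31)/4 = ¾ + (¼)*5 = ¾ + 5/4 = 2)
√(D(-45, 25) + L) = √(11*25 + 2) = √(275 + 2) = √277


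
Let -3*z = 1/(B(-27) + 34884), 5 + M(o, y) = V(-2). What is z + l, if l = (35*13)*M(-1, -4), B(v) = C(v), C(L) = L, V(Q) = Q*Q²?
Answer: -618537466/104571 ≈ -5915.0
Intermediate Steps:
V(Q) = Q³
B(v) = v
M(o, y) = -13 (M(o, y) = -5 + (-2)³ = -5 - 8 = -13)
l = -5915 (l = (35*13)*(-13) = 455*(-13) = -5915)
z = -1/104571 (z = -1/(3*(-27 + 34884)) = -⅓/34857 = -⅓*1/34857 = -1/104571 ≈ -9.5629e-6)
z + l = -1/104571 - 5915 = -618537466/104571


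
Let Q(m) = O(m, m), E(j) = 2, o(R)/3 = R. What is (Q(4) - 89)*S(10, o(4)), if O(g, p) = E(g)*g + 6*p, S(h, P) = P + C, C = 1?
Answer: -741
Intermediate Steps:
o(R) = 3*R
S(h, P) = 1 + P (S(h, P) = P + 1 = 1 + P)
O(g, p) = 2*g + 6*p
Q(m) = 8*m (Q(m) = 2*m + 6*m = 8*m)
(Q(4) - 89)*S(10, o(4)) = (8*4 - 89)*(1 + 3*4) = (32 - 89)*(1 + 12) = -57*13 = -741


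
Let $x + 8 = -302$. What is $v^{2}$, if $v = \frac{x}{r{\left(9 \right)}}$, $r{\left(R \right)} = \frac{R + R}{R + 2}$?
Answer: $\frac{2907025}{81} \approx 35889.0$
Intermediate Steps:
$x = -310$ ($x = -8 - 302 = -310$)
$r{\left(R \right)} = \frac{2 R}{2 + R}$
$v = - \frac{1705}{9}$ ($v = - \frac{310}{2 \cdot 9 \frac{1}{2 + 9}} = - \frac{310}{2 \cdot 9 \cdot \frac{1}{11}} = - \frac{310}{\frac{18}{11}} = \left(-310\right) \frac{11}{18} = - \frac{1705}{9} \approx -189.44$)
$v^{2} = \left(- \frac{1705}{9}\right)^{2} = \frac{2907025}{81}$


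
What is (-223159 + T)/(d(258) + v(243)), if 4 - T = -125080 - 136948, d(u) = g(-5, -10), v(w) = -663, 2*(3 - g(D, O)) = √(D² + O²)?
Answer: -20524944/348455 + 77746*√5/348455 ≈ -58.404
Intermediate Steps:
g(D, O) = 3 - √(D² + O²)/2
d(u) = 3 - 5*√5/2 (d(u) = 3 - √((-5)² + (-10)²)/2 = 3 - √(25 + 100)/2 = 3 - 5*√5/2)
T = 262032 (T = 4 - (-125080 - 136948) = 4 - 1*(-262028) = 4 + 262028 = 262032)
(-223159 + T)/(d(258) + v(243)) = (-223159 + 262032)/((3 - 5*√5/2) - 663) = 38873/(-660 - 5*√5/2)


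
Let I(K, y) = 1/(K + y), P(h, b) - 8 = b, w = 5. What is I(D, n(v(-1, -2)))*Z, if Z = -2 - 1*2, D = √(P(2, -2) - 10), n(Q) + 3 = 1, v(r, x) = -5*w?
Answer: 1 + I ≈ 1.0 + 1.0*I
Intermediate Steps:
v(r, x) = -25 (v(r, x) = -5*5 = -25)
P(h, b) = 8 + b
n(Q) = -2 (n(Q) = -3 + 1 = -2)
D = 2*I (D = √((8 - 2) - 10) = √(6 - 10) = √(-4) = 2*I ≈ 2.0*I)
Z = -4 (Z = -2 - 2 = -4)
I(D, n(v(-1, -2)))*Z = -4/(2*I - 2) = -4/(-2 + 2*I) = ((-2 - 2*I)/8)*(-4) = -(-2 - 2*I)/2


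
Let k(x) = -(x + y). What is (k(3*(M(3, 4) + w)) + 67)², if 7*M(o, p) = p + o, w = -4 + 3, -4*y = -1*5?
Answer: 69169/16 ≈ 4323.1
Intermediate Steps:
y = 5/4 (y = -(-1)*5/4 = -¼*(-5) = 5/4 ≈ 1.2500)
w = -1
M(o, p) = o/7 + p/7 (M(o, p) = (p + o)/7 = (o + p)/7 = o/7 + p/7)
k(x) = -5/4 - x (k(x) = -(x + 5/4) = -(5/4 + x) = -5/4 - x)
(k(3*(M(3, 4) + w)) + 67)² = ((-5/4 - 3*(((⅐)*3 + (⅐)*4) - 1)) + 67)² = ((-5/4 - 3*((3/7 + 4/7) - 1)) + 67)² = ((-5/4 - 3*(1 - 1)) + 67)² = ((-5/4 - 3*0) + 67)² = ((-5/4 - 1*0) + 67)² = ((-5/4 + 0) + 67)² = (-5/4 + 67)² = (263/4)² = 69169/16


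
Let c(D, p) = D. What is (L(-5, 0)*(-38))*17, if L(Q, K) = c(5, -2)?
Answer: -3230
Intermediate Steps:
L(Q, K) = 5
(L(-5, 0)*(-38))*17 = (5*(-38))*17 = -190*17 = -3230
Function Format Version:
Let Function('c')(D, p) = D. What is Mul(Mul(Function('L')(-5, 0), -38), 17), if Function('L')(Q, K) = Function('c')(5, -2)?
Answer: -3230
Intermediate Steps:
Function('L')(Q, K) = 5
Mul(Mul(Function('L')(-5, 0), -38), 17) = Mul(Mul(5, -38), 17) = Mul(-190, 17) = -3230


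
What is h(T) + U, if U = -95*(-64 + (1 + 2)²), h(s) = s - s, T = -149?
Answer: 5225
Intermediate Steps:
h(s) = 0
U = 5225 (U = -95*(-64 + 3²) = -95*(-64 + 9) = -95*(-55) = 5225)
h(T) + U = 0 + 5225 = 5225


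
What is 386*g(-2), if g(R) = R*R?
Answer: 1544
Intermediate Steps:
g(R) = R²
386*g(-2) = 386*(-2)² = 386*4 = 1544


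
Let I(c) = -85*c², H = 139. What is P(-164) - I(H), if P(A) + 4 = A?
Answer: 1642117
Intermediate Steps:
P(A) = -4 + A
P(-164) - I(H) = (-4 - 164) - (-85)*139² = -168 - (-85)*19321 = -168 - 1*(-1642285) = -168 + 1642285 = 1642117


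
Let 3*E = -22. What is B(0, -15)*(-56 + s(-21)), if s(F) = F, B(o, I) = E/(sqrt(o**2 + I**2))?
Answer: 1694/45 ≈ 37.644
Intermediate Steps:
E = -22/3 (E = (1/3)*(-22) = -22/3 ≈ -7.3333)
B(o, I) = -22/(3*sqrt(I**2 + o**2)) (B(o, I) = -22/(3*sqrt(o**2 + I**2)) = -22/(3*sqrt(I**2 + o**2)))
B(0, -15)*(-56 + s(-21)) = (-22/(3*sqrt((-15)**2 + 0**2)))*(-56 - 21) = -22/(3*sqrt(225 + 0))*(-77) = -22/(3*sqrt(225))*(-77) = -22/3*1/15*(-77) = -22/45*(-77) = 1694/45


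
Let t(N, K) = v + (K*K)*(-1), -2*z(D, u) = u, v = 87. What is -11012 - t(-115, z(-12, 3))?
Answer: -44387/4 ≈ -11097.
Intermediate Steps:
z(D, u) = -u/2
t(N, K) = 87 - K² (t(N, K) = 87 + (K*K)*(-1) = 87 + K²*(-1) = 87 - K²)
-11012 - t(-115, z(-12, 3)) = -11012 - (87 - (-½*3)²) = -11012 - (87 - (-3/2)²) = -11012 - (87 - 1*9/4) = -11012 - (87 - 9/4) = -11012 - 1*339/4 = -11012 - 339/4 = -44387/4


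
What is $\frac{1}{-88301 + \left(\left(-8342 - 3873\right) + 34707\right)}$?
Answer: $- \frac{1}{65809} \approx -1.5195 \cdot 10^{-5}$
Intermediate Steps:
$\frac{1}{-88301 + \left(\left(-8342 - 3873\right) + 34707\right)} = \frac{1}{-88301 + \left(-12215 + 34707\right)} = \frac{1}{-88301 + 22492} = \frac{1}{-65809} = - \frac{1}{65809}$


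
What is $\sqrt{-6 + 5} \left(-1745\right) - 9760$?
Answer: $-9760 - 1745 i \approx -9760.0 - 1745.0 i$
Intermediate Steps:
$\sqrt{-6 + 5} \left(-1745\right) - 9760 = \sqrt{-1} \left(-1745\right) - 9760 = i \left(-1745\right) - 9760 = - 1745 i - 9760 = -9760 - 1745 i$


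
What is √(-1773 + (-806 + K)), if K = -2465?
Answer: 2*I*√1261 ≈ 71.021*I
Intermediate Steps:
√(-1773 + (-806 + K)) = √(-1773 + (-806 - 2465)) = √(-1773 - 3271) = √(-5044) = 2*I*√1261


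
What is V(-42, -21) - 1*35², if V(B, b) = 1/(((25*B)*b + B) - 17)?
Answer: -26938974/21991 ≈ -1225.0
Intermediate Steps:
V(B, b) = 1/(-17 + B + 25*B*b) (V(B, b) = 1/((25*B*b + B) - 17) = 1/((B + 25*B*b) - 17) = 1/(-17 + B + 25*B*b))
V(-42, -21) - 1*35² = 1/(-17 - 42 + 25*(-42)*(-21)) - 1*35² = 1/(-17 - 42 + 22050) - 1*1225 = 1/21991 - 1225 = -26938974/21991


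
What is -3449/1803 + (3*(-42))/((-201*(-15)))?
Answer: -1180657/604005 ≈ -1.9547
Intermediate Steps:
-3449/1803 + (3*(-42))/((-201*(-15))) = -3449*1/1803 - 126/3015 = -3449/1803 - 126*1/3015 = -3449/1803 - 14/335 = -1180657/604005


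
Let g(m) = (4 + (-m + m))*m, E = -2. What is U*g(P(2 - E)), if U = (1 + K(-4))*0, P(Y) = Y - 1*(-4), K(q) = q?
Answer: 0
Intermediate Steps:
P(Y) = 4 + Y (P(Y) = Y + 4 = 4 + Y)
g(m) = 4*m (g(m) = (4 + 0)*m = 4*m)
U = 0 (U = (1 - 4)*0 = -3*0 = 0)
U*g(P(2 - E)) = 0*(4*(4 + (2 - 1*(-2)))) = 0*(4*(4 + (2 + 2))) = 0*(4*(4 + 4)) = 0*(4*8) = 0*32 = 0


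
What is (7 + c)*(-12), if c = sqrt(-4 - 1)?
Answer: -84 - 12*I*sqrt(5) ≈ -84.0 - 26.833*I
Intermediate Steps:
c = I*sqrt(5) (c = sqrt(-5) = I*sqrt(5) ≈ 2.2361*I)
(7 + c)*(-12) = (7 + I*sqrt(5))*(-12) = -84 - 12*I*sqrt(5)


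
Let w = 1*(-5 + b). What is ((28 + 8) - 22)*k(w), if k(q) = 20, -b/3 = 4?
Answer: 280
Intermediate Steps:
b = -12 (b = -3*4 = -12)
w = -17 (w = 1*(-5 - 12) = 1*(-17) = -17)
((28 + 8) - 22)*k(w) = ((28 + 8) - 22)*20 = (36 - 22)*20 = 14*20 = 280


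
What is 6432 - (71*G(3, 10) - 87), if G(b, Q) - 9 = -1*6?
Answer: 6306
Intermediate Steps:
G(b, Q) = 3 (G(b, Q) = 9 - 1*6 = 9 - 6 = 3)
6432 - (71*G(3, 10) - 87) = 6432 - (71*3 - 87) = 6432 - (213 - 87) = 6432 - 1*126 = 6432 - 126 = 6306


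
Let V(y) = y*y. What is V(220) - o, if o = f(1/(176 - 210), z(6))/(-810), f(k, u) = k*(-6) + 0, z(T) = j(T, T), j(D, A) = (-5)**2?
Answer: 222156001/4590 ≈ 48400.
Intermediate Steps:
V(y) = y**2
j(D, A) = 25
z(T) = 25
f(k, u) = -6*k (f(k, u) = -6*k + 0 = -6*k)
o = -1/4590 (o = -6/(176 - 210)/(-810) = -6/(-34)*(-1/810) = -6*(-1/34)*(-1/810) = (3/17)*(-1/810) = -1/4590 ≈ -0.00021786)
V(220) - o = 220**2 - 1*(-1/4590) = 48400 + 1/4590 = 222156001/4590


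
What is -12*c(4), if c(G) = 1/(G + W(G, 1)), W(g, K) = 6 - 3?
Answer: -12/7 ≈ -1.7143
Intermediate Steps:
W(g, K) = 3
c(G) = 1/(3 + G) (c(G) = 1/(G + 3) = 1/(3 + G))
-12*c(4) = -12/(3 + 4) = -12/7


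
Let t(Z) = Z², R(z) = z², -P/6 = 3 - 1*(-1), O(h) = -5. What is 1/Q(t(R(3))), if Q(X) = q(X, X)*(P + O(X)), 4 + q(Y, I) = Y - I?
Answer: 1/116 ≈ 0.0086207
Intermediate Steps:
q(Y, I) = -4 + Y - I (q(Y, I) = -4 + (Y - I) = -4 + Y - I)
P = -24 (P = -6*(3 - 1*(-1)) = -6*(3 + 1) = -6*4 = -24)
Q(X) = 116 (Q(X) = (-4 + X - X)*(-24 - 5) = -4*(-29) = 116)
1/Q(t(R(3))) = 1/116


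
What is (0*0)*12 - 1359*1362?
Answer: -1850958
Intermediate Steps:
(0*0)*12 - 1359*1362 = 0*12 - 1850958 = 0 - 1850958 = -1850958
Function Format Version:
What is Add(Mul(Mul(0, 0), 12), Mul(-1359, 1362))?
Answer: -1850958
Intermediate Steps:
Add(Mul(Mul(0, 0), 12), Mul(-1359, 1362)) = Add(Mul(0, 12), -1850958) = Add(0, -1850958) = -1850958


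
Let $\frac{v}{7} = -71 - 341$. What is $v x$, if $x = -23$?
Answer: $66332$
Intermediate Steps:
$v = -2884$ ($v = 7 \left(-71 - 341\right) = 7 \left(-412\right) = -2884$)
$v x = \left(-2884\right) \left(-23\right) = 66332$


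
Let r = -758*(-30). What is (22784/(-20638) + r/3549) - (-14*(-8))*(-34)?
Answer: 46550432900/12207377 ≈ 3813.3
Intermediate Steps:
r = 22740
(22784/(-20638) + r/3549) - (-14*(-8))*(-34) = (22784/(-20638) + 22740/3549) - (-14*(-8))*(-34) = (22784*(-1/20638) + 22740*(1/3549)) - 112*(-34) = (-11392/10319 + 7580/1183) - 1*(-3808) = 64741284/12207377 + 3808 = 46550432900/12207377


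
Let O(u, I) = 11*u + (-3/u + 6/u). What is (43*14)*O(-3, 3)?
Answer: -20468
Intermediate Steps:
O(u, I) = 3/u + 11*u (O(u, I) = 11*u + 3/u = 3/u + 11*u)
(43*14)*O(-3, 3) = (43*14)*(3/(-3) + 11*(-3)) = 602*(3*(-1/3) - 33) = 602*(-1 - 33) = 602*(-34) = -20468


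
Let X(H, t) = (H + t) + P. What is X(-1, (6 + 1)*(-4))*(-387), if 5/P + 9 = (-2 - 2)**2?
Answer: 76626/7 ≈ 10947.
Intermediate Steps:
P = 5/7 (P = 5/(-9 + (-2 - 2)**2) = 5/(-9 + (-4)**2) = 5/(-9 + 16) = 5/7 ≈ 0.71429)
X(H, t) = 5/7 + H + t (X(H, t) = (H + t) + 5/7 = 5/7 + H + t)
X(-1, (6 + 1)*(-4))*(-387) = (5/7 - 1 + (6 + 1)*(-4))*(-387) = (5/7 - 1 + 7*(-4))*(-387) = (5/7 - 1 - 28)*(-387) = -198/7*(-387) = 76626/7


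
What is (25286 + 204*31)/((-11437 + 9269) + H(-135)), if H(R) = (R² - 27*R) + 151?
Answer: 31610/19853 ≈ 1.5922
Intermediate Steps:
H(R) = 151 + R² - 27*R
(25286 + 204*31)/((-11437 + 9269) + H(-135)) = (25286 + 204*31)/((-11437 + 9269) + (151 + (-135)² - 27*(-135))) = (25286 + 6324)/(-2168 + (151 + 18225 + 3645)) = 31610/(-2168 + 22021) = 31610/19853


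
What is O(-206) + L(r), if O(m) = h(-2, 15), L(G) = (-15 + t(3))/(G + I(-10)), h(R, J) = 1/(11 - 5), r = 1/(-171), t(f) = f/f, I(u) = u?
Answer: 16075/10266 ≈ 1.5658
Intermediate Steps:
t(f) = 1
r = -1/171 ≈ -0.0058480
h(R, J) = ⅙ (h(R, J) = 1/6 = ⅙)
L(G) = -14/(-10 + G) (L(G) = (-15 + 1)/(G - 10) = -14/(-10 + G))
O(m) = ⅙
O(-206) + L(r) = ⅙ - 14/(-10 - 1/171) = ⅙ - 14/(-1711/171) = ⅙ - 14*(-171/1711) = ⅙ + 2394/1711 = 16075/10266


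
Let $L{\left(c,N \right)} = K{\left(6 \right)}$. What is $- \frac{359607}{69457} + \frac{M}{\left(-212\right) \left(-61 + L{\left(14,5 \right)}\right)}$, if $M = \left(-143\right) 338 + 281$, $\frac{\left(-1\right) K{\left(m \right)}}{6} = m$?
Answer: $- \frac{10732575569}{1428313748} \approx -7.5142$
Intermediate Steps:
$K{\left(m \right)} = - 6 m$
$L{\left(c,N \right)} = -36$ ($L{\left(c,N \right)} = \left(-6\right) 6 = -36$)
$M = -48053$ ($M = -48334 + 281 = -48053$)
$- \frac{359607}{69457} + \frac{M}{\left(-212\right) \left(-61 + L{\left(14,5 \right)}\right)} = - \frac{359607}{69457} - \frac{48053}{\left(-212\right) \left(-61 - 36\right)} = \left(-359607\right) \frac{1}{69457} - \frac{48053}{\left(-212\right) \left(-97\right)} = - \frac{359607}{69457} - \frac{48053}{20564} = - \frac{10732575569}{1428313748}$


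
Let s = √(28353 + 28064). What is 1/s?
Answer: √56417/56417 ≈ 0.0042101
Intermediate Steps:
s = √56417 ≈ 237.52
1/s = 1/(√56417) = √56417/56417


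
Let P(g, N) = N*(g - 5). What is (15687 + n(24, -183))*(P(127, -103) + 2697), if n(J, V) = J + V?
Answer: -153245832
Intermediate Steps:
P(g, N) = N*(-5 + g)
(15687 + n(24, -183))*(P(127, -103) + 2697) = (15687 + (24 - 183))*(-103*(-5 + 127) + 2697) = (15687 - 159)*(-103*122 + 2697) = 15528*(-12566 + 2697) = 15528*(-9869) = -153245832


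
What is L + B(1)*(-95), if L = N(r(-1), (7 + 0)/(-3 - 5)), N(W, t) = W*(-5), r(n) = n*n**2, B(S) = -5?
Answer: 480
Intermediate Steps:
r(n) = n**3
N(W, t) = -5*W
L = 5 (L = -5*(-1)**3 = -5*(-1) = 5)
L + B(1)*(-95) = 5 - 5*(-95) = 5 + 475 = 480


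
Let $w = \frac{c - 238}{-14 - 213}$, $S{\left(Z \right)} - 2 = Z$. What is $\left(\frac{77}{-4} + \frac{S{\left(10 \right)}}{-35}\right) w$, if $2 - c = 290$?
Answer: $- \frac{721409}{15890} \approx -45.4$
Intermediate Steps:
$c = -288$ ($c = 2 - 290 = -288$)
$S{\left(Z \right)} = 2 + Z$
$w = \frac{526}{227}$ ($w = \frac{-288 - 238}{-14 - 213} = - \frac{526}{-227} = \left(-526\right) \left(- \frac{1}{227}\right) = \frac{526}{227} \approx 2.3172$)
$\left(\frac{77}{-4} + \frac{S{\left(10 \right)}}{-35}\right) w = \left(\frac{77}{-4} + \frac{2 + 10}{-35}\right) \frac{526}{227} = \left(77 \left(- \frac{1}{4}\right) + 12 \left(- \frac{1}{35}\right)\right) \frac{526}{227} = \left(- \frac{77}{4} - \frac{12}{35}\right) \frac{526}{227} = \left(- \frac{2743}{140}\right) \frac{526}{227} = - \frac{721409}{15890}$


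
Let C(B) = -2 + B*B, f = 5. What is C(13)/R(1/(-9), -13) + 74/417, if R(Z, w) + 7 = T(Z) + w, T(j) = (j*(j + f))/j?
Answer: -616687/56712 ≈ -10.874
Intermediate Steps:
C(B) = -2 + B²
T(j) = 5 + j (T(j) = (j*(j + 5))/j = (j*(5 + j))/j = 5 + j)
R(Z, w) = -2 + Z + w (R(Z, w) = -7 + ((5 + Z) + w) = -7 + (5 + Z + w) = -2 + Z + w)
C(13)/R(1/(-9), -13) + 74/417 = (-2 + 13²)/(-2 + 1/(-9) - 13) + 74/417 = (-2 + 169)/(-2 - ⅑ - 13) + 74*(1/417) = 167/(-136/9) + 74/417 = 167*(-9/136) + 74/417 = -1503/136 + 74/417 = -616687/56712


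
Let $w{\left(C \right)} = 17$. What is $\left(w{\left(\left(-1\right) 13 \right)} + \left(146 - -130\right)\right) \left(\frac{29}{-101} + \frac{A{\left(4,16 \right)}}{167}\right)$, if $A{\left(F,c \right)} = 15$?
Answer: $- \frac{975104}{16867} \approx -57.811$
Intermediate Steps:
$\left(w{\left(\left(-1\right) 13 \right)} + \left(146 - -130\right)\right) \left(\frac{29}{-101} + \frac{A{\left(4,16 \right)}}{167}\right) = \left(17 + \left(146 - -130\right)\right) \left(\frac{29}{-101} + \frac{15}{167}\right) = \left(17 + \left(146 + 130\right)\right) \left(29 \left(- \frac{1}{101}\right) + 15 \cdot \frac{1}{167}\right) = \left(17 + 276\right) \left(- \frac{29}{101} + \frac{15}{167}\right) = 293 \left(- \frac{3328}{16867}\right) = - \frac{975104}{16867}$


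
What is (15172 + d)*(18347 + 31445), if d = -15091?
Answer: 4033152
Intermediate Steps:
(15172 + d)*(18347 + 31445) = (15172 - 15091)*(18347 + 31445) = 81*49792 = 4033152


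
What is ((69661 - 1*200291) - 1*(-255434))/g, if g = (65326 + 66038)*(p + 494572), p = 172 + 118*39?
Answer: 761/399976146 ≈ 1.9026e-6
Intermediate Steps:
p = 4774 (p = 172 + 4602 = 4774)
g = 65596087944 (g = (65326 + 66038)*(4774 + 494572) = 131364*499346 = 65596087944)
((69661 - 1*200291) - 1*(-255434))/g = ((69661 - 1*200291) - 1*(-255434))/65596087944 = ((69661 - 200291) + 255434)*(1/65596087944) = (-130630 + 255434)*(1/65596087944) = 124804*(1/65596087944) = 761/399976146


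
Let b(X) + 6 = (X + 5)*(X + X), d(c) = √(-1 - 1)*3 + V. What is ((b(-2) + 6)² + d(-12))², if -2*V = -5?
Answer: 85777/4 + 879*I*√2 ≈ 21444.0 + 1243.1*I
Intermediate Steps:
V = 5/2 (V = -½*(-5) = 5/2 ≈ 2.5000)
d(c) = 5/2 + 3*I*√2 (d(c) = √(-1 - 1)*3 + 5/2 = √(-2)*3 + 5/2 = (I*√2)*3 + 5/2 = 3*I*√2 + 5/2 = 5/2 + 3*I*√2)
b(X) = -6 + 2*X*(5 + X) (b(X) = -6 + (X + 5)*(X + X) = -6 + (5 + X)*(2*X) = -6 + 2*X*(5 + X))
((b(-2) + 6)² + d(-12))² = (((-6 + 2*(-2)² + 10*(-2)) + 6)² + (5/2 + 3*I*√2))² = (((-6 + 2*4 - 20) + 6)² + (5/2 + 3*I*√2))² = (((-6 + 8 - 20) + 6)² + (5/2 + 3*I*√2))² = ((-18 + 6)² + (5/2 + 3*I*√2))² = ((-12)² + (5/2 + 3*I*√2))² = (144 + (5/2 + 3*I*√2))² = (293/2 + 3*I*√2)²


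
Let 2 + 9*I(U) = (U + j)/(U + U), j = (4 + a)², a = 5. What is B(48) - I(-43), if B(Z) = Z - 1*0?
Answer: 6227/129 ≈ 48.271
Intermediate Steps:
j = 81 (j = (4 + 5)² = 9² = 81)
B(Z) = Z (B(Z) = Z + 0 = Z)
I(U) = -2/9 + (81 + U)/(18*U) (I(U) = -2/9 + ((U + 81)/(U + U))/9 = -2/9 + ((81 + U)/((2*U)))/9 = -2/9 + ((81 + U)*(1/(2*U)))/9 = -2/9 + ((81 + U)/(2*U))/9 = -2/9 + (81 + U)/(18*U))
B(48) - I(-43) = 48 - (27 - 1*(-43))/(6*(-43)) = 48 - (-1)*(27 + 43)/(6*43) = 48 - (-1)*70/(6*43) = 48 - 1*(-35/129) = 48 + 35/129 = 6227/129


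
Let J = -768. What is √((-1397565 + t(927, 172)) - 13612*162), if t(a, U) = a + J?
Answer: 5*I*√144102 ≈ 1898.0*I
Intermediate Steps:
t(a, U) = -768 + a (t(a, U) = a - 768 = -768 + a)
√((-1397565 + t(927, 172)) - 13612*162) = √((-1397565 + (-768 + 927)) - 13612*162) = √((-1397565 + 159) - 2205144) = √(-1397406 - 2205144) = √(-3602550) = 5*I*√144102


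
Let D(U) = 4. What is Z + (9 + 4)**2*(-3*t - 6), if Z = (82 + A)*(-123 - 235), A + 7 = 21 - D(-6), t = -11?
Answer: -28373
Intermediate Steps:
A = 10 (A = -7 + (21 - 1*4) = -7 + (21 - 4) = -7 + 17 = 10)
Z = -32936 (Z = (82 + 10)*(-123 - 235) = 92*(-358) = -32936)
Z + (9 + 4)**2*(-3*t - 6) = -32936 + (9 + 4)**2*(-3*(-11) - 6) = -32936 + 13**2*(33 - 6) = -32936 + 169*27 = -32936 + 4563 = -28373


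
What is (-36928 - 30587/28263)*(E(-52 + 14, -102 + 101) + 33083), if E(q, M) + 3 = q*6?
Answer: -34288507938652/28263 ≈ -1.2132e+9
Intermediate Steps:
E(q, M) = -3 + 6*q (E(q, M) = -3 + q*6 = -3 + 6*q)
(-36928 - 30587/28263)*(E(-52 + 14, -102 + 101) + 33083) = (-36928 - 30587/28263)*((-3 + 6*(-52 + 14)) + 33083) = (-36928 - 30587*1/28263)*((-3 + 6*(-38)) + 33083) = (-36928 - 30587/28263)*((-3 - 228) + 33083) = -1043726651*(-231 + 33083)/28263 = -1043726651/28263*32852 = -34288507938652/28263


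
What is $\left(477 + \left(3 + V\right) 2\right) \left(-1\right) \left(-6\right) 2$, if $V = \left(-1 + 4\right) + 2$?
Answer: $5916$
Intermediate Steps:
$V = 5$ ($V = 3 + 2 = 5$)
$\left(477 + \left(3 + V\right) 2\right) \left(-1\right) \left(-6\right) 2 = \left(477 + \left(3 + 5\right) 2\right) \left(-1\right) \left(-6\right) 2 = \left(477 + 8 \cdot 2\right) 6 \cdot 2 = \left(477 + 16\right) 12 = 493 \cdot 12 = 5916$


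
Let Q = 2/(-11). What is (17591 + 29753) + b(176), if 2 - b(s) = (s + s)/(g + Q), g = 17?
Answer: 8755138/185 ≈ 47325.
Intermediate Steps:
Q = -2/11 (Q = 2*(-1/11) = -2/11 ≈ -0.18182)
b(s) = 2 - 22*s/185 (b(s) = 2 - (s + s)/(17 - 2/11) = 2 - 2*s/185/11 = 2 - 2*s*11/185 = 2 - 22*s/185)
(17591 + 29753) + b(176) = (17591 + 29753) + (2 - 22/185*176) = 47344 + (2 - 3872/185) = 47344 - 3502/185 = 8755138/185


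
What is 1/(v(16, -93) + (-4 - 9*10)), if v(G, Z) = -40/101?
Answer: -101/9534 ≈ -0.010594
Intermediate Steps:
v(G, Z) = -40/101 (v(G, Z) = -40*1/101 = -40/101)
1/(v(16, -93) + (-4 - 9*10)) = 1/(-40/101 + (-4 - 9*10)) = 1/(-40/101 + (-4 - 90)) = 1/(-40/101 - 94) = 1/(-9534/101) = -101/9534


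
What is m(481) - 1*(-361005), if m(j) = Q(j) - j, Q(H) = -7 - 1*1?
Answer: 360516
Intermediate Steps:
Q(H) = -8 (Q(H) = -7 - 1 = -8)
m(j) = -8 - j
m(481) - 1*(-361005) = (-8 - 1*481) - 1*(-361005) = (-8 - 481) + 361005 = -489 + 361005 = 360516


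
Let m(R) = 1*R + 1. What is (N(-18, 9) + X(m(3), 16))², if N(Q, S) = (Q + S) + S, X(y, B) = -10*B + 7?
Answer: 23409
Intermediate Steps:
m(R) = 1 + R (m(R) = R + 1 = 1 + R)
X(y, B) = 7 - 10*B
N(Q, S) = Q + 2*S
(N(-18, 9) + X(m(3), 16))² = ((-18 + 2*9) + (7 - 10*16))² = ((-18 + 18) + (7 - 160))² = (0 - 153)² = (-153)² = 23409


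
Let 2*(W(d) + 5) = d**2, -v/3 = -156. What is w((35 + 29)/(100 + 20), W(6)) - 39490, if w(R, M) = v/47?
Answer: -1855562/47 ≈ -39480.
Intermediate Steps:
v = 468 (v = -3*(-156) = 468)
W(d) = -5 + d**2/2
w(R, M) = 468/47
w((35 + 29)/(100 + 20), W(6)) - 39490 = 468/47 - 39490 = -1855562/47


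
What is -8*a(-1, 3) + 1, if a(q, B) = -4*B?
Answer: 97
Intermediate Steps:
-8*a(-1, 3) + 1 = -(-32)*3 + 1 = -8*(-12) + 1 = 96 + 1 = 97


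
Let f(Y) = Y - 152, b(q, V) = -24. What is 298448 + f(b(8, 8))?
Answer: 298272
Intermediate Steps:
f(Y) = -152 + Y
298448 + f(b(8, 8)) = 298448 + (-152 - 24) = 298448 - 176 = 298272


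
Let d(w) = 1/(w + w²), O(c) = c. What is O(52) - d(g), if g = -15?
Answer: 10919/210 ≈ 51.995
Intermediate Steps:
O(52) - d(g) = 52 - 1/((-15)*(1 - 15)) = 52 - (-1)/(15*(-14)) = 52 - (-1)*(-1)/(15*14) = 52 - 1*1/210 = 52 - 1/210 = 10919/210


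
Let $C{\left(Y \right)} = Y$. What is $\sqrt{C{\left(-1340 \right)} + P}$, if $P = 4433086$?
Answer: $11 \sqrt{36626} \approx 2105.2$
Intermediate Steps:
$\sqrt{C{\left(-1340 \right)} + P} = \sqrt{-1340 + 4433086} = \sqrt{4431746} = 11 \sqrt{36626}$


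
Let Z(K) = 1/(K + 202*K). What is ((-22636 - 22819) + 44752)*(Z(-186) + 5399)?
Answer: -143310375023/37758 ≈ -3.7955e+6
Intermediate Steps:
Z(K) = 1/(203*K)
((-22636 - 22819) + 44752)*(Z(-186) + 5399) = ((-22636 - 22819) + 44752)*((1/203)/(-186) + 5399) = (-45455 + 44752)*((1/203)*(-1/186) + 5399) = -703*(-1/37758 + 5399) = -703*203855441/37758 = -143310375023/37758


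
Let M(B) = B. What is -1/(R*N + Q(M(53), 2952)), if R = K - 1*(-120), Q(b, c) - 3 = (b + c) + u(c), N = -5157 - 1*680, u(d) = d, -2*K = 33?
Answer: 2/1196339 ≈ 1.6718e-6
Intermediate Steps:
K = -33/2 (K = -1/2*33 = -33/2 ≈ -16.500)
N = -5837 (N = -5157 - 680 = -5837)
Q(b, c) = 3 + b + 2*c (Q(b, c) = 3 + ((b + c) + c) = 3 + (b + 2*c) = 3 + b + 2*c)
R = 207/2 (R = -33/2 - 1*(-120) = -33/2 + 120 = 207/2 ≈ 103.50)
-1/(R*N + Q(M(53), 2952)) = -1/((207/2)*(-5837) + (3 + 53 + 2*2952)) = -1/(-1208259/2 + (3 + 53 + 5904)) = -1/(-1208259/2 + 5960) = -1/(-1196339/2) = -1*(-2/1196339) = 2/1196339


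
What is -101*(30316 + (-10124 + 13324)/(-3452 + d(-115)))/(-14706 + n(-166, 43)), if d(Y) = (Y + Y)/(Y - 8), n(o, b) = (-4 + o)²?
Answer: -324833322914/1505862751 ≈ -215.71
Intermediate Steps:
d(Y) = 2*Y/(-8 + Y) (d(Y) = (2*Y)/(-8 + Y) = 2*Y/(-8 + Y))
-101*(30316 + (-10124 + 13324)/(-3452 + d(-115)))/(-14706 + n(-166, 43)) = -101*(30316 + (-10124 + 13324)/(-3452 + 2*(-115)/(-8 - 115)))/(-14706 + (-4 - 166)²) = -101*(30316 + 3200/(-3452 + 2*(-115)/(-123)))/(-14706 + (-170)²) = -101*(30316 + 3200/(-3452 + 2*(-115)*(-1/123)))/(-14706 + 28900) = -101*(30316 + 3200/(-3452 + 230/123))/14194 = -101*(30316 + 3200/(-424366/123))/14194 = -101*(30316 + 3200*(-123/424366))/14194 = -101*(30316 - 196800/212183)/14194 = -649666645828/(212183*14194) = -101*3216171514/1505862751 = -324833322914/1505862751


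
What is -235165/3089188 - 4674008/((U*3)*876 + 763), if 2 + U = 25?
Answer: -14453283169659/189079929916 ≈ -76.440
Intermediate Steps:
U = 23 (U = -2 + 25 = 23)
-235165/3089188 - 4674008/((U*3)*876 + 763) = -235165/3089188 - 4674008/((23*3)*876 + 763) = -235165*1/3089188 - 4674008/(69*876 + 763) = -235165/3089188 - 4674008/(60444 + 763) = -235165/3089188 - 4674008/61207 = -14453283169659/189079929916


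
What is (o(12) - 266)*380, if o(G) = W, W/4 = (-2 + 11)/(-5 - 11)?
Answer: -101935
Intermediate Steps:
W = -9/4 (W = 4*((-2 + 11)/(-5 - 11)) = 4*(9/(-16)) = 4*(9*(-1/16)) = 4*(-9/16) = -9/4 ≈ -2.2500)
o(G) = -9/4
(o(12) - 266)*380 = (-9/4 - 266)*380 = -1073/4*380 = -101935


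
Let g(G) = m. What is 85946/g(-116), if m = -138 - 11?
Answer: -85946/149 ≈ -576.82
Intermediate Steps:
m = -149
g(G) = -149
85946/g(-116) = 85946/(-149) = 85946*(-1/149) = -85946/149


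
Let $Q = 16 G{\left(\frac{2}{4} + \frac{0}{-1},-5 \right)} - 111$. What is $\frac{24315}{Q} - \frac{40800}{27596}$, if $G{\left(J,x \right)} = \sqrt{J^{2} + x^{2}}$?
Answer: $- \frac{18679900935}{40407443} - \frac{194520 \sqrt{101}}{5857} \approx -796.06$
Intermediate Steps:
$Q = -111 + 8 \sqrt{101}$ ($Q = 16 \sqrt{\left(\frac{2}{4} + \frac{0}{-1}\right)^{2} + \left(-5\right)^{2}} - 111 = 16 \sqrt{\left(2 \cdot \frac{1}{4} + 0 \left(-1\right)\right)^{2} + 25} - 111 = 16 \sqrt{\left(\frac{1}{2} + 0\right)^{2} + 25} - 111 = 16 \sqrt{\left(\frac{1}{2}\right)^{2} + 25} - 111 = 16 \sqrt{\frac{1}{4} + 25} - 111 = 16 \sqrt{\frac{101}{4}} - 111 = 16 \frac{\sqrt{101}}{2} - 111 = 8 \sqrt{101} - 111 = -111 + 8 \sqrt{101} \approx -30.601$)
$\frac{24315}{Q} - \frac{40800}{27596} = \frac{24315}{-111 + 8 \sqrt{101}} - \frac{40800}{27596} = \frac{24315}{-111 + 8 \sqrt{101}} - \frac{10200}{6899} = - \frac{10200}{6899} + \frac{24315}{-111 + 8 \sqrt{101}}$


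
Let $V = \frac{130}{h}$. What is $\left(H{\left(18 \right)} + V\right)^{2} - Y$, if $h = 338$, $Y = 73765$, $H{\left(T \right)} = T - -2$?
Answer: $- \frac{12396060}{169} \approx -73350.0$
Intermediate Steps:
$H{\left(T \right)} = 2 + T$ ($H{\left(T \right)} = T + 2 = 2 + T$)
$V = \frac{5}{13}$ ($V = \frac{130}{338} = 130 \cdot \frac{1}{338} = \frac{5}{13} \approx 0.38462$)
$\left(H{\left(18 \right)} + V\right)^{2} - Y = \left(\left(2 + 18\right) + \frac{5}{13}\right)^{2} - 73765 = \left(20 + \frac{5}{13}\right)^{2} - 73765 = \left(\frac{265}{13}\right)^{2} - 73765 = \frac{70225}{169} - 73765 = - \frac{12396060}{169}$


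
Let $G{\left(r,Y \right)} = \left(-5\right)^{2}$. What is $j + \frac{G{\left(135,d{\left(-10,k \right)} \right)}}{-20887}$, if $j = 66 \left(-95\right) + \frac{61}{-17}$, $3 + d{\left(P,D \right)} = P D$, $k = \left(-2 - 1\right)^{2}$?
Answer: $- \frac{2227619862}{355079} \approx -6273.6$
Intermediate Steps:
$k = 9$ ($k = \left(-3\right)^{2} = 9$)
$d{\left(P,D \right)} = -3 + D P$ ($d{\left(P,D \right)} = -3 + P D = -3 + D P$)
$G{\left(r,Y \right)} = 25$
$j = - \frac{106651}{17}$ ($j = -6270 + 61 \left(- \frac{1}{17}\right) = -6270 - \frac{61}{17} = - \frac{106651}{17} \approx -6273.6$)
$j + \frac{G{\left(135,d{\left(-10,k \right)} \right)}}{-20887} = - \frac{106651}{17} + \frac{25}{-20887} = - \frac{106651}{17} + 25 \left(- \frac{1}{20887}\right) = - \frac{106651}{17} - \frac{25}{20887} = - \frac{2227619862}{355079}$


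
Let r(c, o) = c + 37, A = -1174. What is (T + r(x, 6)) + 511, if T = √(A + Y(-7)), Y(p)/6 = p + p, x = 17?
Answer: 565 + I*√1258 ≈ 565.0 + 35.468*I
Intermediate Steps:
Y(p) = 12*p (Y(p) = 6*(p + p) = 6*(2*p) = 12*p)
T = I*√1258 (T = √(-1174 + 12*(-7)) = √(-1174 - 84) = √(-1258) = I*√1258 ≈ 35.468*I)
r(c, o) = 37 + c
(T + r(x, 6)) + 511 = (I*√1258 + (37 + 17)) + 511 = (I*√1258 + 54) + 511 = (54 + I*√1258) + 511 = 565 + I*√1258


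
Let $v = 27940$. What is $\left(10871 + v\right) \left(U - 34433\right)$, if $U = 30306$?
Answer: $-160172997$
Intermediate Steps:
$\left(10871 + v\right) \left(U - 34433\right) = \left(10871 + 27940\right) \left(30306 - 34433\right) = 38811 \left(-4127\right) = -160172997$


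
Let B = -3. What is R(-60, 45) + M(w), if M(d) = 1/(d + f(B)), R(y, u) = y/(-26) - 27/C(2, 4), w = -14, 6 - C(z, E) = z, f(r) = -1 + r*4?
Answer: -6289/1404 ≈ -4.4793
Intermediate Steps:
f(r) = -1 + 4*r
C(z, E) = 6 - z
R(y, u) = -27/4 - y/26 (R(y, u) = y/(-26) - 27/(6 - 1*2) = y*(-1/26) - 27/(6 - 2) = -y/26 - 27/4 = -27/4 - y/26)
M(d) = 1/(-13 + d) (M(d) = 1/(d + (-1 + 4*(-3))) = 1/(d + (-1 - 12)) = 1/(d - 13) = 1/(-13 + d))
R(-60, 45) + M(w) = (-27/4 - 1/26*(-60)) + 1/(-13 - 14) = (-27/4 + 30/13) + 1/(-27) = -231/52 - 1/27 = -6289/1404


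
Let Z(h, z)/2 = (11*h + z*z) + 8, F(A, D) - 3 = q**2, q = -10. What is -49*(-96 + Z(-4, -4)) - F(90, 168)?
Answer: 6561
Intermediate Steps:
F(A, D) = 103 (F(A, D) = 3 + (-10)**2 = 3 + 100 = 103)
Z(h, z) = 16 + 2*z**2 + 22*h (Z(h, z) = 2*((11*h + z*z) + 8) = 2*((11*h + z**2) + 8) = 2*((z**2 + 11*h) + 8) = 2*(8 + z**2 + 11*h) = 16 + 2*z**2 + 22*h)
-49*(-96 + Z(-4, -4)) - F(90, 168) = -49*(-96 + (16 + 2*(-4)**2 + 22*(-4))) - 1*103 = -49*(-96 + (16 + 2*16 - 88)) - 103 = -49*(-96 + (16 + 32 - 88)) - 103 = -49*(-96 - 40) - 103 = -49*(-136) - 103 = 6664 - 103 = 6561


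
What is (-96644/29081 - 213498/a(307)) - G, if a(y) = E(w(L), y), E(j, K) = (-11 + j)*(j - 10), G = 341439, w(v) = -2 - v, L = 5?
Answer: -169146161192/494377 ≈ -3.4214e+5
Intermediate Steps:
E(j, K) = (-11 + j)*(-10 + j)
a(y) = 306 (a(y) = 110 + (-2 - 1*5)**2 - 21*(-2 - 1*5) = 110 + (-2 - 5)**2 - 21*(-2 - 5) = 110 + (-7)**2 - 21*(-7) = 110 + 49 + 147 = 306)
(-96644/29081 - 213498/a(307)) - G = (-96644/29081 - 213498/306) - 1*341439 = (-96644*1/29081 - 213498*1/306) - 341439 = (-96644/29081 - 11861/17) - 341439 = -346572689/494377 - 341439 = -169146161192/494377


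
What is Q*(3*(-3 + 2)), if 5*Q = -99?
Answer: 297/5 ≈ 59.400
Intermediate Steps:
Q = -99/5 (Q = (⅕)*(-99) = -99/5 ≈ -19.800)
Q*(3*(-3 + 2)) = -297*(-3 + 2)/5 = -297*(-1)/5 = -99/5*(-3) = 297/5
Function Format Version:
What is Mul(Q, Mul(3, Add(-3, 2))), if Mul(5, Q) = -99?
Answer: Rational(297, 5) ≈ 59.400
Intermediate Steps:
Q = Rational(-99, 5) (Q = Mul(Rational(1, 5), -99) = Rational(-99, 5) ≈ -19.800)
Mul(Q, Mul(3, Add(-3, 2))) = Mul(Rational(-99, 5), Mul(3, Add(-3, 2))) = Mul(Rational(-99, 5), Mul(3, -1)) = Mul(Rational(-99, 5), -3) = Rational(297, 5)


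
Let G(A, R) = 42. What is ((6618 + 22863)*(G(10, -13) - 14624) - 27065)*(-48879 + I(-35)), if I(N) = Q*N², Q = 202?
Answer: -85369447138997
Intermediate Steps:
I(N) = 202*N²
((6618 + 22863)*(G(10, -13) - 14624) - 27065)*(-48879 + I(-35)) = ((6618 + 22863)*(42 - 14624) - 27065)*(-48879 + 202*(-35)²) = (29481*(-14582) - 27065)*(-48879 + 202*1225) = (-429891942 - 27065)*(-48879 + 247450) = -429919007*198571 = -85369447138997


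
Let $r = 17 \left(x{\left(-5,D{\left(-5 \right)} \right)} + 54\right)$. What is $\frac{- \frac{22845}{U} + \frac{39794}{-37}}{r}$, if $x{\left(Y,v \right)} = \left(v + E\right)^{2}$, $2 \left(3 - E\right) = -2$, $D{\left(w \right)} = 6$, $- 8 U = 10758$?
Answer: $- \frac{5015973}{12405767} \approx -0.40433$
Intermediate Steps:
$U = - \frac{5379}{4}$ ($U = \left(- \frac{1}{8}\right) 10758 = - \frac{5379}{4} \approx -1344.8$)
$E = 4$ ($E = 3 - -1 = 3 + 1 = 4$)
$x{\left(Y,v \right)} = \left(4 + v\right)^{2}$ ($x{\left(Y,v \right)} = \left(v + 4\right)^{2} = \left(4 + v\right)^{2}$)
$r = 2618$ ($r = 17 \left(\left(4 + 6\right)^{2} + 54\right) = 17 \left(10^{2} + 54\right) = 17 \left(100 + 54\right) = 17 \cdot 154 = 2618$)
$\frac{- \frac{22845}{U} + \frac{39794}{-37}}{r} = \frac{- \frac{22845}{- \frac{5379}{4}} + \frac{39794}{-37}}{2618} = \left(\left(-22845\right) \left(- \frac{4}{5379}\right) + 39794 \left(- \frac{1}{37}\right)\right) \frac{1}{2618} = \left(\frac{30460}{1793} - \frac{39794}{37}\right) \frac{1}{2618} = \left(- \frac{70223622}{66341}\right) \frac{1}{2618} = - \frac{5015973}{12405767}$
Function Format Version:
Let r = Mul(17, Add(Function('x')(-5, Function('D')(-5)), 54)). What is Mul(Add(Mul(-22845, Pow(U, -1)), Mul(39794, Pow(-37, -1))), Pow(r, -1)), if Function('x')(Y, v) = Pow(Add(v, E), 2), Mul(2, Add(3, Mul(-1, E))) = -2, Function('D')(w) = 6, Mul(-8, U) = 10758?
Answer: Rational(-5015973, 12405767) ≈ -0.40433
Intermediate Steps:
U = Rational(-5379, 4) (U = Mul(Rational(-1, 8), 10758) = Rational(-5379, 4) ≈ -1344.8)
E = 4 (E = Add(3, Mul(Rational(-1, 2), -2)) = Add(3, 1) = 4)
Function('x')(Y, v) = Pow(Add(4, v), 2) (Function('x')(Y, v) = Pow(Add(v, 4), 2) = Pow(Add(4, v), 2))
r = 2618 (r = Mul(17, Add(Pow(Add(4, 6), 2), 54)) = Mul(17, Add(Pow(10, 2), 54)) = Mul(17, Add(100, 54)) = Mul(17, 154) = 2618)
Mul(Add(Mul(-22845, Pow(U, -1)), Mul(39794, Pow(-37, -1))), Pow(r, -1)) = Mul(Add(Mul(-22845, Pow(Rational(-5379, 4), -1)), Mul(39794, Pow(-37, -1))), Pow(2618, -1)) = Mul(Add(Mul(-22845, Rational(-4, 5379)), Mul(39794, Rational(-1, 37))), Rational(1, 2618)) = Mul(Add(Rational(30460, 1793), Rational(-39794, 37)), Rational(1, 2618)) = Mul(Rational(-70223622, 66341), Rational(1, 2618)) = Rational(-5015973, 12405767)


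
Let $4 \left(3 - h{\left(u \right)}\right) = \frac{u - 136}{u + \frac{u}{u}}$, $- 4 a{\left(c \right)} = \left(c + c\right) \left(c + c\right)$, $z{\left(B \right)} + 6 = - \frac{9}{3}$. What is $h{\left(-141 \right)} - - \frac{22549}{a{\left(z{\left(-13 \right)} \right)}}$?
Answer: $- \frac{12513797}{45360} \approx -275.88$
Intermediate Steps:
$z{\left(B \right)} = -9$ ($z{\left(B \right)} = -6 - \frac{9}{3} = -6 - 3 = -9$)
$a{\left(c \right)} = - c^{2}$ ($a{\left(c \right)} = - \frac{\left(c + c\right) \left(c + c\right)}{4} = - \frac{2 c 2 c}{4} = - \frac{4 c^{2}}{4} = - c^{2}$)
$h{\left(u \right)} = 3 - \frac{-136 + u}{4 \left(1 + u\right)}$ ($h{\left(u \right)} = 3 - \frac{\left(u - 136\right) \frac{1}{u + \frac{u}{u}}}{4} = 3 - \frac{\left(-136 + u\right) \frac{1}{u + 1}}{4} = 3 - \frac{\left(-136 + u\right) \frac{1}{1 + u}}{4} = 3 - \frac{\frac{1}{1 + u} \left(-136 + u\right)}{4} = 3 - \frac{-136 + u}{4 \left(1 + u\right)}$)
$h{\left(-141 \right)} - - \frac{22549}{a{\left(z{\left(-13 \right)} \right)}} = \frac{148 + 11 \left(-141\right)}{4 \left(1 - 141\right)} - - \frac{22549}{\left(-1\right) \left(-9\right)^{2}} = \frac{148 - 1551}{4 \left(-140\right)} - - \frac{22549}{\left(-1\right) 81} = \frac{1}{4} \left(- \frac{1}{140}\right) \left(-1403\right) - - \frac{22549}{-81} = \frac{1403}{560} - \left(-22549\right) \left(- \frac{1}{81}\right) = \frac{1403}{560} - \frac{22549}{81} = - \frac{12513797}{45360}$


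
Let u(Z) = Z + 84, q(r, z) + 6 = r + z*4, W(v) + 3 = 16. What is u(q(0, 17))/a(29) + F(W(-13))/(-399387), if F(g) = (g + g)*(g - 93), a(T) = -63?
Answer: -19393154/8387127 ≈ -2.3123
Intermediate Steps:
W(v) = 13 (W(v) = -3 + 16 = 13)
q(r, z) = -6 + r + 4*z (q(r, z) = -6 + (r + z*4) = -6 + (r + 4*z) = -6 + r + 4*z)
u(Z) = 84 + Z
F(g) = 2*g*(-93 + g) (F(g) = (2*g)*(-93 + g) = 2*g*(-93 + g))
u(q(0, 17))/a(29) + F(W(-13))/(-399387) = (84 + (-6 + 0 + 4*17))/(-63) + (2*13*(-93 + 13))/(-399387) = (84 + (-6 + 0 + 68))*(-1/63) + (2*13*(-80))*(-1/399387) = (84 + 62)*(-1/63) - 2080*(-1/399387) = 146*(-1/63) + 2080/399387 = -146/63 + 2080/399387 = -19393154/8387127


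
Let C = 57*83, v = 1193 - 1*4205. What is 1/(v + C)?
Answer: 1/1719 ≈ 0.00058173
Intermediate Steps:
v = -3012 (v = 1193 - 4205 = -3012)
C = 4731
1/(v + C) = 1/(-3012 + 4731) = 1/1719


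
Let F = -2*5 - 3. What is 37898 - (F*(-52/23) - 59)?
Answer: 872335/23 ≈ 37928.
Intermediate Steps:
F = -13 (F = -10 - 3 = -13)
37898 - (F*(-52/23) - 59) = 37898 - (-(-676)/23 - 59) = 37898 - (-13*(-52/23) - 59) = 37898 - (676/23 - 59) = 37898 - 1*(-681/23) = 37898 + 681/23 = 872335/23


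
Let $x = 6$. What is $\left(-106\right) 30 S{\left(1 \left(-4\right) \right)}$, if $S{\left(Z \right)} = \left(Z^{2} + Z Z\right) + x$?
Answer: $-120840$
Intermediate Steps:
$S{\left(Z \right)} = 6 + 2 Z^{2}$ ($S{\left(Z \right)} = \left(Z^{2} + Z Z\right) + 6 = \left(Z^{2} + Z^{2}\right) + 6 = 2 Z^{2} + 6 = 6 + 2 Z^{2}$)
$\left(-106\right) 30 S{\left(1 \left(-4\right) \right)} = \left(-106\right) 30 \left(6 + 2 \left(1 \left(-4\right)\right)^{2}\right) = - 3180 \left(6 + 2 \left(-4\right)^{2}\right) = - 3180 \left(6 + 2 \cdot 16\right) = - 3180 \left(6 + 32\right) = \left(-3180\right) 38 = -120840$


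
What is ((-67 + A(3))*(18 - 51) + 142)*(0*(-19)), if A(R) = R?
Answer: 0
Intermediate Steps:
((-67 + A(3))*(18 - 51) + 142)*(0*(-19)) = ((-67 + 3)*(18 - 51) + 142)*(0*(-19)) = (-64*(-33) + 142)*0 = (2112 + 142)*0 = 2254*0 = 0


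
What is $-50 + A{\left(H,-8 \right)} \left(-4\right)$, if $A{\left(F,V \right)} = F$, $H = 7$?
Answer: $-78$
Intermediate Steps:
$-50 + A{\left(H,-8 \right)} \left(-4\right) = -50 + 7 \left(-4\right) = -50 - 28 = -78$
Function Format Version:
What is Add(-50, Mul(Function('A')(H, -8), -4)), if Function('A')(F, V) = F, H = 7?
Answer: -78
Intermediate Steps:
Add(-50, Mul(Function('A')(H, -8), -4)) = Add(-50, Mul(7, -4)) = Add(-50, -28) = -78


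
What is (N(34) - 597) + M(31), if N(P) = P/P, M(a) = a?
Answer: -565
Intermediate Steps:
N(P) = 1
(N(34) - 597) + M(31) = (1 - 597) + 31 = -596 + 31 = -565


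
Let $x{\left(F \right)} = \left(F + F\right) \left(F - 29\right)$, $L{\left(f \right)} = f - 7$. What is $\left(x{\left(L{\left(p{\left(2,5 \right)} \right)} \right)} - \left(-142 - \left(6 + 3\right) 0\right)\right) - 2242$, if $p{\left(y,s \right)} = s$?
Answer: $-1976$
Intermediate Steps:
$L{\left(f \right)} = -7 + f$
$x{\left(F \right)} = 2 F \left(-29 + F\right)$
$\left(x{\left(L{\left(p{\left(2,5 \right)} \right)} \right)} - \left(-142 - \left(6 + 3\right) 0\right)\right) - 2242 = \left(2 \left(-7 + 5\right) \left(-29 + \left(-7 + 5\right)\right) - \left(-142 - \left(6 + 3\right) 0\right)\right) - 2242 = \left(2 \left(-2\right) \left(-29 - 2\right) + \left(\left(9 \cdot 0 + 660\right) - 518\right)\right) - 2242 = \left(2 \left(-2\right) \left(-31\right) + \left(\left(0 + 660\right) - 518\right)\right) - 2242 = \left(124 + \left(660 - 518\right)\right) - 2242 = \left(124 + 142\right) - 2242 = 266 - 2242 = -1976$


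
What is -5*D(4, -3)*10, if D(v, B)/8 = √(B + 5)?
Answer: -400*√2 ≈ -565.69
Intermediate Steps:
D(v, B) = 8*√(5 + B) (D(v, B) = 8*√(B + 5) = 8*√(5 + B))
-5*D(4, -3)*10 = -40*√(5 - 3)*10 = -40*√2*10 = -400*√2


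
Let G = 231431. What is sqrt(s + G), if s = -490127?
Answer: 6*I*sqrt(7186) ≈ 508.62*I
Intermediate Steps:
sqrt(s + G) = sqrt(-490127 + 231431) = sqrt(-258696) = 6*I*sqrt(7186)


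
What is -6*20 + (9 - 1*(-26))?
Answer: -85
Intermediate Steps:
-6*20 + (9 - 1*(-26)) = -120 + (9 + 26) = -120 + 35 = -85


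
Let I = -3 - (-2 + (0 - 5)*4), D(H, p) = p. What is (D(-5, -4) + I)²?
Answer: 225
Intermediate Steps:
I = 19 (I = -3 - (-2 - 5*4) = -3 - (-2 - 20) = -3 - 1*(-22) = -3 + 22 = 19)
(D(-5, -4) + I)² = (-4 + 19)² = 15² = 225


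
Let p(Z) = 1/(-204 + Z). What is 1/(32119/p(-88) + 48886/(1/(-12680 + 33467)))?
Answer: 1/1006814534 ≈ 9.9323e-10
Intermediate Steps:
1/(32119/p(-88) + 48886/(1/(-12680 + 33467))) = 1/(32119/(1/(-204 - 88)) + 48886/(1/(-12680 + 33467))) = 1/(32119/(1/(-292)) + 48886/(1/20787)) = 1/(32119/(-1/292) + 48886/(1/20787)) = 1/(32119*(-292) + 48886*20787) = 1/(-9378748 + 1016193282) = 1/1006814534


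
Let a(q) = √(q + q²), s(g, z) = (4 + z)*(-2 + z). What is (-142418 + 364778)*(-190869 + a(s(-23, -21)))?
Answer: -42441630840 + 3113040*√782 ≈ -4.2355e+10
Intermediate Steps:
s(g, z) = (-2 + z)*(4 + z)
(-142418 + 364778)*(-190869 + a(s(-23, -21))) = (-142418 + 364778)*(-190869 + √((-8 + (-21)² + 2*(-21))*(1 + (-8 + (-21)² + 2*(-21))))) = 222360*(-190869 + √((-8 + 441 - 42)*(1 + (-8 + 441 - 42)))) = 222360*(-190869 + √(391*(1 + 391))) = 222360*(-190869 + √(391*392)) = 222360*(-190869 + √153272) = 222360*(-190869 + 14*√782) = -42441630840 + 3113040*√782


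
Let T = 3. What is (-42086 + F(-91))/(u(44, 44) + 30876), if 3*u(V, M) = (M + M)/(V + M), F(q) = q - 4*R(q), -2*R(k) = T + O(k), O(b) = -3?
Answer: -126531/92629 ≈ -1.3660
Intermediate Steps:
R(k) = 0 (R(k) = -(3 - 3)/2 = -1/2*0 = 0)
F(q) = q (F(q) = q - 4*0 = q + 0 = q)
u(V, M) = 2*M/(3*(M + V)) (u(V, M) = ((M + M)/(V + M))/3 = ((2*M)/(M + V))/3 = (2*M/(M + V))/3 = 2*M/(3*(M + V)))
(-42086 + F(-91))/(u(44, 44) + 30876) = (-42086 - 91)/((2/3)*44/(44 + 44) + 30876) = -42177/((2/3)*44/88 + 30876) = -42177/((2/3)*44*(1/88) + 30876) = -42177/(1/3 + 30876) = -42177/92629/3 = -42177*3/92629 = -126531/92629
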